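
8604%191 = 9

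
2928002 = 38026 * 77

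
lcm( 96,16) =96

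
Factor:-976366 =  - 2^1*53^1*61^1*151^1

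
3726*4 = 14904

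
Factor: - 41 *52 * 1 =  - 2^2*13^1 * 41^1 = - 2132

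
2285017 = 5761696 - 3476679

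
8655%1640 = 455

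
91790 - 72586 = 19204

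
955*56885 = 54325175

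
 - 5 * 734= - 3670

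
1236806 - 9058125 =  -7821319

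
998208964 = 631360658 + 366848306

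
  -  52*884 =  - 45968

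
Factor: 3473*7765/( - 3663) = -3^ ( - 2)*5^1*11^(  -  1)*23^1*37^(-1 )  *  151^1*1553^1 = - 26967845/3663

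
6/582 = 1/97 =0.01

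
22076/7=3153+5/7=3153.71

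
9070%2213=218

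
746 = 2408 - 1662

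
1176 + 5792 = 6968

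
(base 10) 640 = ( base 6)2544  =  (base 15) 2ca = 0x280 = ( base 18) 1ha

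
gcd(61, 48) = 1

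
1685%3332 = 1685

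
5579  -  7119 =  - 1540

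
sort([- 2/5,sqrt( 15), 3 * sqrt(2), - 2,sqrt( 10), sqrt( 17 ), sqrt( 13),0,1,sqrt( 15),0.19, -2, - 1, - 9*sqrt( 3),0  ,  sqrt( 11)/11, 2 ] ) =[ - 9*sqrt( 3),  -  2,  -  2,-1,- 2/5,  0,  0 , 0.19, sqrt( 11)/11, 1, 2 , sqrt (10 ), sqrt ( 13),sqrt( 15),  sqrt( 15),sqrt (17), 3 *sqrt ( 2) ] 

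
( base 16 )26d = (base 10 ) 621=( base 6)2513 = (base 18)1g9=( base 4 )21231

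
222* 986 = 218892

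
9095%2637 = 1184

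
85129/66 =1289  +  5/6 = 1289.83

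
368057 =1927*191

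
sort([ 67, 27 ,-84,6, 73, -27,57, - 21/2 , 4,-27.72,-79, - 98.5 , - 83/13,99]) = [ - 98.5, - 84,-79, - 27.72, - 27,  -  21/2 , -83/13, 4,6, 27,57,67, 73, 99] 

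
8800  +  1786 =10586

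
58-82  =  -24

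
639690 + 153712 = 793402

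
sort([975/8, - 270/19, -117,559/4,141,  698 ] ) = [ - 117, - 270/19, 975/8,559/4,141,698 ] 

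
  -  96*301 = - 28896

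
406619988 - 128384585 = 278235403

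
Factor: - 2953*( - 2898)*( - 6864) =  - 2^5*3^3*7^1*  11^1*13^1*23^1*2953^1   =  -58740698016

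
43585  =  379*115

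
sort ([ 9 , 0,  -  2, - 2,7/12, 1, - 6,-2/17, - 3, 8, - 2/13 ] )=[-6,-3,  -  2, - 2,-2/13,-2/17,0, 7/12, 1,8, 9 ] 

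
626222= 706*887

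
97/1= 97 = 97.00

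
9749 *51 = 497199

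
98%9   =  8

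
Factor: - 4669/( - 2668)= 2^( - 2 )*7^1 = 7/4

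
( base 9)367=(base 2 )100110000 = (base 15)154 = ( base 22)di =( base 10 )304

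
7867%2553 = 208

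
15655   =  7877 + 7778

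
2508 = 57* 44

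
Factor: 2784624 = 2^4*3^1*58013^1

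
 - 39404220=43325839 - 82730059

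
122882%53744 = 15394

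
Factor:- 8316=-2^2*3^3 * 7^1*11^1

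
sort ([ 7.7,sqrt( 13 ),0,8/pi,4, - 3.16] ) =[-3.16,0,8/pi,sqrt(13 ), 4, 7.7 ]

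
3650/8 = 456 + 1/4 = 456.25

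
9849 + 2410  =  12259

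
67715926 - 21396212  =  46319714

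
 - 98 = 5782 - 5880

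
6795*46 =312570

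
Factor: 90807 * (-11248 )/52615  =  -2^4*3^1*5^( - 1) * 17^( - 1 )*19^1*37^1*619^(-1 )*30269^1 = -1021397136/52615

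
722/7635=722/7635 = 0.09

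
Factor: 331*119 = 7^1*17^1*331^1 = 39389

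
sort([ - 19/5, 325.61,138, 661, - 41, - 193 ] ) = [-193, - 41, - 19/5,138,325.61, 661 ]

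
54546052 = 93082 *586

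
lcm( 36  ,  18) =36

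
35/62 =35/62 = 0.56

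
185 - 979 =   -  794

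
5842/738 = 7 + 338/369 = 7.92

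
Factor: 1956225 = 3^1*5^2*26083^1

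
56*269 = 15064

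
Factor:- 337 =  - 337^1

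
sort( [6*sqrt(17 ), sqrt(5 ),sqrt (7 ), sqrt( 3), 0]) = [0,sqrt( 3), sqrt(5), sqrt (7 ), 6 * sqrt( 17) ] 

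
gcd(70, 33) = 1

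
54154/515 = 105 + 79/515 = 105.15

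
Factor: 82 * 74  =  2^2* 37^1*41^1 = 6068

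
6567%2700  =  1167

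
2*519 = 1038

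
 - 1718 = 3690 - 5408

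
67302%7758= 5238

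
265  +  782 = 1047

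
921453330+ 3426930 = 924880260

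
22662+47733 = 70395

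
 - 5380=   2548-7928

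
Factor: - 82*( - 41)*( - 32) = -107584 =- 2^6*41^2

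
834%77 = 64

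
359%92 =83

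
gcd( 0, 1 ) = 1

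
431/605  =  431/605   =  0.71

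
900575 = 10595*85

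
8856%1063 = 352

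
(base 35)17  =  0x2a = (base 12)36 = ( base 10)42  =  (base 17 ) 28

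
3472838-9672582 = -6199744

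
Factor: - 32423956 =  - 2^2*19^1*426631^1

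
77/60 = 77/60 = 1.28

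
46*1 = 46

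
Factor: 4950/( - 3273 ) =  - 2^1*3^1*5^2*11^1*1091^( - 1) = - 1650/1091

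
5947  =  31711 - 25764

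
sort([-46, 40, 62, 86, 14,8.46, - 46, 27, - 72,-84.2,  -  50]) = [ - 84.2, - 72,- 50,-46,-46, 8.46,14, 27,40, 62,86]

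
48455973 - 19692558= 28763415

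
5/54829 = 5/54829 = 0.00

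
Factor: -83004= -2^2 *3^1* 6917^1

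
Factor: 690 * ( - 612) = -2^3*3^3*5^1*17^1*23^1 = - 422280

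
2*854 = 1708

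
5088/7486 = 2544/3743 = 0.68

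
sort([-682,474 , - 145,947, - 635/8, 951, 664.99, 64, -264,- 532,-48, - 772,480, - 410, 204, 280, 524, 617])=[ - 772,-682 , -532,-410, - 264, - 145, - 635/8 , - 48 , 64, 204,280 , 474, 480, 524,617,664.99, 947, 951] 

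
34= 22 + 12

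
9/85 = 9/85 = 0.11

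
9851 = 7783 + 2068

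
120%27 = 12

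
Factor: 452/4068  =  1/9 = 3^ (  -  2 ) 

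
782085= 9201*85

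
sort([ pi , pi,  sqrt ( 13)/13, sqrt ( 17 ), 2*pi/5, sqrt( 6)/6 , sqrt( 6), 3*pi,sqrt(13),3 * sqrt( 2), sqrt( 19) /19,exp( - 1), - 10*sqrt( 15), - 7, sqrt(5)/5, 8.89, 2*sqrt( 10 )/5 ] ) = [  -  10*sqrt( 15), - 7, sqrt( 19)/19, sqrt( 13 ) /13,exp( - 1 ), sqrt( 6 )/6, sqrt( 5)/5, 2 *pi/5 , 2*sqrt( 10 )/5,  sqrt( 6), pi, pi,sqrt(13), sqrt( 17 ),  3*sqrt( 2),8.89,3 * pi]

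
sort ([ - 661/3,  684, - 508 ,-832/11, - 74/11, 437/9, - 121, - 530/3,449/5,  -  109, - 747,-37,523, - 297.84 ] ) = [ - 747,- 508,-297.84, -661/3,-530/3,-121,  -  109 , - 832/11, - 37, - 74/11, 437/9,449/5, 523,684]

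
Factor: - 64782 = - 2^1 *3^2*59^1*61^1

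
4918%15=13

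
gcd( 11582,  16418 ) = 2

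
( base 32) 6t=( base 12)165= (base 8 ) 335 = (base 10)221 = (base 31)74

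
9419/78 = 9419/78 = 120.76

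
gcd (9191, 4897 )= 1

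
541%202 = 137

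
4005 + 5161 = 9166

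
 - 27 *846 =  - 22842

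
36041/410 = 87 + 371/410 = 87.90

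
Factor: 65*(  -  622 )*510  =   - 2^2*3^1*5^2*13^1 * 17^1 * 311^1 = - 20619300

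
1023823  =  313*3271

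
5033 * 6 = 30198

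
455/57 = 455/57 = 7.98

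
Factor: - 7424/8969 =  - 2^8*29^1 * 8969^( - 1)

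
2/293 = 2/293 = 0.01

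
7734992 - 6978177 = 756815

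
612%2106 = 612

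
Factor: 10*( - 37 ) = - 2^1*5^1 * 37^1 =- 370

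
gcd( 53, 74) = 1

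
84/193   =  84/193 =0.44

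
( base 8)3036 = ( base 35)19q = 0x61E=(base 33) 1ef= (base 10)1566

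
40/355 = 8/71=0.11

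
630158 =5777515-5147357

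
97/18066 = 97/18066=0.01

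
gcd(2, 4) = 2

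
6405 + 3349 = 9754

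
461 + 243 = 704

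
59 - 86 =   -  27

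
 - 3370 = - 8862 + 5492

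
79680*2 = 159360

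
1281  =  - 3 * ( - 427)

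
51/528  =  17/176 = 0.10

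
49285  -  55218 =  - 5933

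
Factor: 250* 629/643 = 2^1*5^3*17^1*37^1*643^( - 1) = 157250/643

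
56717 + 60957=117674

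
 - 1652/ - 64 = 25 + 13/16  =  25.81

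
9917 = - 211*( - 47) 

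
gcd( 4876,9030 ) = 2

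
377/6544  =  377/6544 =0.06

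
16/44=4/11 = 0.36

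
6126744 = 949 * 6456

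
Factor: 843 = 3^1*281^1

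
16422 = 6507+9915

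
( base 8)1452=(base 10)810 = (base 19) 24C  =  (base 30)R0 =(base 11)677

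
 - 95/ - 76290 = 19/15258 = 0.00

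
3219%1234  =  751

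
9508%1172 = 132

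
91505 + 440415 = 531920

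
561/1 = 561 = 561.00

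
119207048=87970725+31236323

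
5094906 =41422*123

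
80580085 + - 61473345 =19106740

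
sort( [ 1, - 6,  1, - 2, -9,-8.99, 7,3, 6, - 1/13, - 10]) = [-10, - 9, - 8.99, - 6,  -  2, - 1/13, 1, 1, 3,6 , 7] 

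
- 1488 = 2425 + -3913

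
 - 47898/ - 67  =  714  +  60/67 =714.90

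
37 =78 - 41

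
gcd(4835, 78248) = 1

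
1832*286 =523952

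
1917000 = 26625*72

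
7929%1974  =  33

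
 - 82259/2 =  - 41130  +  1/2 = - 41129.50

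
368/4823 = 368/4823= 0.08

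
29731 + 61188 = 90919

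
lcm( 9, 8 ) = 72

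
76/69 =76/69  =  1.10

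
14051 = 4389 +9662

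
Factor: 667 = 23^1 * 29^1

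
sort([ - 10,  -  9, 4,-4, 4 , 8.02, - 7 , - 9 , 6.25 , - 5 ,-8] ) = [ - 10, - 9, - 9 , - 8, - 7, - 5, - 4, 4,4,  6.25,8.02]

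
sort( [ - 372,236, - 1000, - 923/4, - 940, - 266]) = [-1000,  -  940, - 372, - 266,-923/4,236 ] 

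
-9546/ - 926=10  +  143/463 = 10.31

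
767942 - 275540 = 492402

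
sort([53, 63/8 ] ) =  [63/8, 53]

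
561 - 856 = - 295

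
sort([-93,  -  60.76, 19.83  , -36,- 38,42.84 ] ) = [  -  93,-60.76,-38,-36, 19.83, 42.84]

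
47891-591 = 47300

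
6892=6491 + 401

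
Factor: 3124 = 2^2 * 11^1 * 71^1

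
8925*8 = 71400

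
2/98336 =1/49168 =0.00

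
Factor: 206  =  2^1*103^1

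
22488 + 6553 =29041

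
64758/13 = 4981 + 5/13 = 4981.38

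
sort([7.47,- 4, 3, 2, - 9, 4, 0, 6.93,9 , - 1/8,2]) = [ - 9 , - 4,- 1/8, 0,2, 2, 3,4,6.93, 7.47, 9 ] 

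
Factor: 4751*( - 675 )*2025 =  - 3^7*5^4*4751^1=- 6494023125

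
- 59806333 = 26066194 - 85872527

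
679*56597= 38429363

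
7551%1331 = 896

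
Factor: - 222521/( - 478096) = 2^( - 4)*13^1*17117^1*29881^(  -  1) 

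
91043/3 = 30347 + 2/3 = 30347.67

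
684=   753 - 69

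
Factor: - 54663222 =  - 2^1 *3^1* 683^1*13339^1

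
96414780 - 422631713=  - 326216933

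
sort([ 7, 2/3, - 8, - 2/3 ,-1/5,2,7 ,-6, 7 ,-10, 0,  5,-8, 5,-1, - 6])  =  [-10, - 8 , - 8, - 6,-6,- 1,-2/3, - 1/5,0,2/3,2,5 , 5,7,  7,7]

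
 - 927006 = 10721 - 937727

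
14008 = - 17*(-824)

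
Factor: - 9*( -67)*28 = 16884 = 2^2*3^2*7^1*67^1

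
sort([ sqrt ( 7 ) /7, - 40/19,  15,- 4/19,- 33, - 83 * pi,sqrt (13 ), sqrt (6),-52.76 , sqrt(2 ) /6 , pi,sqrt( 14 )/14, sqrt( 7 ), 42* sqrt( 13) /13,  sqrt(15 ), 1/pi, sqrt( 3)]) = [ - 83*pi, - 52.76 , - 33, -40/19,-4/19 , sqrt (2) /6, sqrt( 14)/14,1/pi, sqrt( 7)/7,sqrt(3), sqrt( 6), sqrt( 7 ), pi, sqrt(13),sqrt(15 ), 42*sqrt( 13)/13, 15]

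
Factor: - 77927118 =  - 2^1*3^1*29^1 * 31^1 *14447^1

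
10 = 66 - 56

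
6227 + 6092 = 12319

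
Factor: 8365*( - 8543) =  - 5^1*7^1*239^1*8543^1 = - 71462195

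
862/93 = 862/93 = 9.27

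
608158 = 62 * 9809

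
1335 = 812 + 523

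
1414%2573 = 1414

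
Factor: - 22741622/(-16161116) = 2^(- 1)*2579^1*4409^1*4040279^( - 1) = 11370811/8080558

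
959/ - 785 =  - 2+611/785 = - 1.22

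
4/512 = 1/128 =0.01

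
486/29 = 16 + 22/29 = 16.76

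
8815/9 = 979 + 4/9 = 979.44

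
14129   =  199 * 71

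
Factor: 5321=17^1 * 313^1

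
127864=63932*2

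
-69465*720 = -50014800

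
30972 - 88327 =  - 57355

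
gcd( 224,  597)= 1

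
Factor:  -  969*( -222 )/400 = 107559/200 = 2^( - 3)*3^2 * 5^ ( - 2)*17^1*19^1*37^1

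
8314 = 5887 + 2427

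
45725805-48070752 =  - 2344947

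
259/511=37/73 = 0.51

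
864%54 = 0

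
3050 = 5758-2708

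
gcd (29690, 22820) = 10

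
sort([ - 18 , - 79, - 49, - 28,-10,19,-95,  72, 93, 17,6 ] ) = [ - 95, - 79, - 49, - 28, - 18,-10, 6,17, 19,72,93]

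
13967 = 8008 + 5959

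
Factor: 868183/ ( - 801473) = -29^( - 2 )*911^1= - 911/841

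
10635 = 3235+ 7400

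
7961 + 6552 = 14513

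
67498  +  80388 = 147886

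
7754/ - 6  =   - 1293 + 2/3 = -1292.33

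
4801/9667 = 4801/9667 = 0.50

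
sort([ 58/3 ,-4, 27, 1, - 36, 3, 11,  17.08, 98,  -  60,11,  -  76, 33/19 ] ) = [ - 76, - 60, - 36, - 4 , 1, 33/19, 3, 11,11,17.08, 58/3, 27 , 98 ]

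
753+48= 801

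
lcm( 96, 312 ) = 1248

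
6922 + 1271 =8193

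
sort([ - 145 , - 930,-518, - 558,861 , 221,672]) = [ - 930, - 558, - 518,-145,221,672, 861]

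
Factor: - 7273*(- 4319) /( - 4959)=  - 3^( - 2) * 7^2*19^ (-1)*29^( - 1)*617^1*1039^1 = - 31412087/4959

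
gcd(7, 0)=7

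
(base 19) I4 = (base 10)346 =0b101011010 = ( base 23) f1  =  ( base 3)110211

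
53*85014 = 4505742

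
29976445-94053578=-64077133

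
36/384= 3/32  =  0.09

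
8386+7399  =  15785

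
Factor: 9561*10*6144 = 2^12*3^2*5^1 * 3187^1 =587427840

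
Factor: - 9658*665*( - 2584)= 16595920880 =2^4*5^1*7^1  *  11^1*17^1*19^2*439^1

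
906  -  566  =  340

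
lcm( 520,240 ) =3120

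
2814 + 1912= 4726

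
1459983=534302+925681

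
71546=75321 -3775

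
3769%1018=715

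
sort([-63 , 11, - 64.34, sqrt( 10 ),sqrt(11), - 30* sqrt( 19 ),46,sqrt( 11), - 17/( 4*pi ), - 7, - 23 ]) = [-30* sqrt( 19), - 64.34,-63,-23, - 7, - 17/( 4*pi),sqrt(10 ) , sqrt( 11),sqrt(11 ),  11, 46]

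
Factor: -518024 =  - 2^3*13^1*17^1*293^1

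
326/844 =163/422 = 0.39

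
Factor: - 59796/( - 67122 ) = 2^1 * 3^( - 1) * 113^( - 1 )*151^1  =  302/339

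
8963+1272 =10235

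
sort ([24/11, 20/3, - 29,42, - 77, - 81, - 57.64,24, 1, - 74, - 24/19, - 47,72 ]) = [ - 81, - 77 , - 74 ,-57.64, - 47 ,-29,-24/19,1,  24/11,20/3, 24,42,72]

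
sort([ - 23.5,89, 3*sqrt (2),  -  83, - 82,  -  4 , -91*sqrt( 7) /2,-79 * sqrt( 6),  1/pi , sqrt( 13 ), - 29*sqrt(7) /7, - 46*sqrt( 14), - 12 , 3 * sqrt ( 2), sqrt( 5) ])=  [  -  79*sqrt(6), - 46*sqrt(14), - 91*sqrt( 7) /2, - 83,  -  82,  -  23.5, - 12, - 29*sqrt( 7) /7, - 4, 1/pi  ,  sqrt( 5) , sqrt( 13 ),  3*sqrt(2 ), 3 * sqrt(2 ) , 89] 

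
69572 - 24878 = 44694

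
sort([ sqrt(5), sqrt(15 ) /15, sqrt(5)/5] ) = [ sqrt( 15)/15, sqrt(5)/5,sqrt(5)]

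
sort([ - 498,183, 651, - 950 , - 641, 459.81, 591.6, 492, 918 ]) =[ - 950, - 641, - 498, 183, 459.81 , 492,  591.6,651, 918] 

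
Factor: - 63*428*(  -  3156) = 85098384 = 2^4*3^3 *7^1 * 107^1*263^1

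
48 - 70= - 22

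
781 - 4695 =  - 3914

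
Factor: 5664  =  2^5*3^1 * 59^1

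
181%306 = 181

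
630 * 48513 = 30563190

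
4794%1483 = 345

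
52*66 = 3432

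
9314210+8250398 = 17564608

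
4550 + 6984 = 11534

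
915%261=132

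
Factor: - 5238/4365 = -6/5 = - 2^1*3^1*5^( - 1 )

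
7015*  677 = 4749155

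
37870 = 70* 541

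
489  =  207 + 282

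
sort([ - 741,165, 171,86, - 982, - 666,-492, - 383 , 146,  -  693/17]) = [  -  982,-741,  -  666, - 492, - 383,  -  693/17, 86,  146, 165,171 ] 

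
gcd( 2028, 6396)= 156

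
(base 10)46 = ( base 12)3a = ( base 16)2e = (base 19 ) 28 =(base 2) 101110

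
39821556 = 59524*669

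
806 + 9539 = 10345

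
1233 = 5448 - 4215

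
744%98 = 58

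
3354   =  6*559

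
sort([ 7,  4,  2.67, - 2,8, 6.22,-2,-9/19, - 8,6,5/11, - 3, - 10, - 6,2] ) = [-10 ,  -  8, - 6, - 3, -2, - 2, - 9/19,5/11,2,2.67, 4,6,6.22,7,8]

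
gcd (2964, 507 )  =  39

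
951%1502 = 951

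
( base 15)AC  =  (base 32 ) 52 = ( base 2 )10100010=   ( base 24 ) 6i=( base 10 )162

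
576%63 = 9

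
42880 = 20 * 2144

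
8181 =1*8181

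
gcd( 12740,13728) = 52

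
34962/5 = 6992+ 2/5 = 6992.40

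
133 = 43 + 90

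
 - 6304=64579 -70883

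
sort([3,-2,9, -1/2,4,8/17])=[ - 2, - 1/2, 8/17, 3,  4, 9]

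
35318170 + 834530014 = 869848184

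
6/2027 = 6/2027 = 0.00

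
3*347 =1041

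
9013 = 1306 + 7707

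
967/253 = 967/253 = 3.82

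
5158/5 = 5158/5 = 1031.60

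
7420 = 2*3710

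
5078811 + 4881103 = 9959914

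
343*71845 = 24642835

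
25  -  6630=- 6605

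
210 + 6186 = 6396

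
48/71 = 48/71 = 0.68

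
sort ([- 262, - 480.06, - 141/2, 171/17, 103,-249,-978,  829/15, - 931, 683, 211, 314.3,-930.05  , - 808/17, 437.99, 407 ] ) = [  -  978 , - 931,-930.05, - 480.06,  -  262, - 249,-141/2, - 808/17,171/17,829/15, 103,  211, 314.3 , 407,437.99, 683]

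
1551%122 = 87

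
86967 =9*9663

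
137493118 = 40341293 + 97151825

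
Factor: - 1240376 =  - 2^3*155047^1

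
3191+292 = 3483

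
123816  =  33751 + 90065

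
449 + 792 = 1241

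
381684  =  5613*68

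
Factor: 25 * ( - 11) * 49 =-5^2*7^2*11^1 = -13475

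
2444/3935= 2444/3935  =  0.62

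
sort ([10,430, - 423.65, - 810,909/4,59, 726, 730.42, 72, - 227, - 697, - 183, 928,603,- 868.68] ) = [-868.68 ,-810,  -  697,-423.65,-227,- 183,10,59, 72,909/4,430, 603,726,730.42 , 928]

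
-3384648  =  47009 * ( - 72)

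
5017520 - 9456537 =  - 4439017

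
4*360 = 1440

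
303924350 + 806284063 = 1110208413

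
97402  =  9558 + 87844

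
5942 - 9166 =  - 3224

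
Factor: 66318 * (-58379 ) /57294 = -645263087/9549 = -3^ ( - 2)*7^1*1061^( - 1 )*1579^1*58379^1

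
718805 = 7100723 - 6381918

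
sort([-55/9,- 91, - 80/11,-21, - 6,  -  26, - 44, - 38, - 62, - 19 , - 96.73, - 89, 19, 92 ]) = [-96.73, - 91, - 89, - 62, - 44, - 38, - 26,-21, - 19, - 80/11, - 55/9, - 6, 19, 92]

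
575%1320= 575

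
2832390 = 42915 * 66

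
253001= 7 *36143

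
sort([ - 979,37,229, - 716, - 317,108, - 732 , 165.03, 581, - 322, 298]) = [-979, - 732,  -  716, - 322, - 317, 37,108,165.03,229, 298, 581]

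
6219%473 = 70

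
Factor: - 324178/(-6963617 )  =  2^1*19^2 * 53^ ( -1) * 83^( - 1) * 449^1 * 1583^ ( - 1) 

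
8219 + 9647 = 17866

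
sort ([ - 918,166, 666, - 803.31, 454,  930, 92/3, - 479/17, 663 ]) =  [ - 918  , - 803.31 , - 479/17,92/3, 166, 454,663,  666, 930]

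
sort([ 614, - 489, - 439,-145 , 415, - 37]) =[ - 489, - 439, - 145,-37,415, 614]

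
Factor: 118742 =2^1*13^1*4567^1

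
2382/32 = 74 + 7/16 = 74.44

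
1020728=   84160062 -83139334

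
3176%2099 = 1077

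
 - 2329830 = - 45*51774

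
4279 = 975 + 3304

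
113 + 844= 957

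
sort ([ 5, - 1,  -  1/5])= [-1, - 1/5,  5] 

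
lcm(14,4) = 28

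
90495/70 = 1292 +11/14 =1292.79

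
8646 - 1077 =7569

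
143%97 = 46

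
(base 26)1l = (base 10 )47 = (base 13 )38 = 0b101111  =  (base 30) 1h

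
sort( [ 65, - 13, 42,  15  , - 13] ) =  [  -  13, - 13,15, 42, 65] 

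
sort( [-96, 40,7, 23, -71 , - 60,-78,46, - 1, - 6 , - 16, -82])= [ - 96, - 82,- 78, -71, - 60, - 16 , - 6,  -  1,7, 23, 40, 46 ] 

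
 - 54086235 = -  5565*9719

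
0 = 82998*0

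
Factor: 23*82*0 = 0 = 0^1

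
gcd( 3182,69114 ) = 2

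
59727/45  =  1327 + 4/15=1327.27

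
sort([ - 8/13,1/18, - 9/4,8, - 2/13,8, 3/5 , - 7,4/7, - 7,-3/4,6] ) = [ -7, - 7,  -  9/4 , - 3/4 , - 8/13, - 2/13, 1/18,  4/7,3/5, 6,  8, 8] 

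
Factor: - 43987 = - 43987^1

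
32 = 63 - 31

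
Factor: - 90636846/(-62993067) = 30212282/20997689= 2^1*23^( - 1 )*547^( -1 )*1669^( -1) * 3527^1*4283^1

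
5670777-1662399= 4008378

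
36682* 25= 917050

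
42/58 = 21/29  =  0.72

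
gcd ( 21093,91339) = 1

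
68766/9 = 7640+ 2/3 = 7640.67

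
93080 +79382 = 172462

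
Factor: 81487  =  7^2*1663^1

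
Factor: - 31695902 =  - 2^1*7^1*37^1*43^1*1423^1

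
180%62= 56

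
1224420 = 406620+817800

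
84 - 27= 57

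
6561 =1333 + 5228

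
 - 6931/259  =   - 27  +  62/259 = - 26.76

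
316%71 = 32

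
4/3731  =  4/3731 = 0.00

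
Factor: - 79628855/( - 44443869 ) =3^ (-1 )*5^1*19^( - 1)*149^( - 1 )*191^1*199^1 *419^1*5233^(-1 )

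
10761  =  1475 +9286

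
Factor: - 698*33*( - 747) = 2^1 * 3^3*11^1* 83^1*349^1 =17206398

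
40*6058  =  242320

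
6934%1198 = 944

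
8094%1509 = 549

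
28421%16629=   11792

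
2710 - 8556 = - 5846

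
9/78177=3/26059  =  0.00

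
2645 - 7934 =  - 5289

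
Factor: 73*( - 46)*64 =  - 2^7*23^1*73^1=- 214912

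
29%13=3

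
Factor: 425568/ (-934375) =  -32736/71875=-2^5*3^1*5^( - 5 )*11^1*23^( - 1 )*31^1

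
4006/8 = 500 + 3/4 = 500.75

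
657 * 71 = 46647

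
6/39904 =3/19952 = 0.00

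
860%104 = 28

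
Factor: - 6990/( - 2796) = 2^ ( -1 )*5^1 = 5/2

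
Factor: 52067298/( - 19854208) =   -  2^( - 6)*3^1*11^ ( - 1)*59^ ( - 1) * 239^( - 1)*8677883^1= - 26033649/9927104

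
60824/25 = 60824/25 = 2432.96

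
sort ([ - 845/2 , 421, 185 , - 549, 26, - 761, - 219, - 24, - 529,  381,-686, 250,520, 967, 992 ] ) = [ - 761, - 686, - 549, - 529, - 845/2, - 219,-24, 26,185, 250, 381,421,520, 967, 992 ] 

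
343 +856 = 1199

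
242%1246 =242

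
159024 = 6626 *24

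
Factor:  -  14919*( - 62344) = 2^3*3^1*4973^1*7793^1  =  930110136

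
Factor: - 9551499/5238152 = -2^( -3)*3^1*103^1 * 563^( - 1)*1163^(-1 )*30911^1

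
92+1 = 93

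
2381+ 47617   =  49998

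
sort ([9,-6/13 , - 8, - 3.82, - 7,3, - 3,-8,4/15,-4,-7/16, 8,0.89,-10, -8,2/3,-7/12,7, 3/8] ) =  [-10, - 8,-8, - 8,-7,  -  4, - 3.82, - 3,-7/12, - 6/13,-7/16,  4/15, 3/8,2/3, 0.89,3, 7,  8,9]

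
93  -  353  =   - 260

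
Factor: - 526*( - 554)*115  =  33511460 =2^2 * 5^1*23^1*263^1*277^1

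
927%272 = 111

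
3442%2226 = 1216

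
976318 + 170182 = 1146500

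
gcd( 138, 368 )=46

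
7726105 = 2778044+4948061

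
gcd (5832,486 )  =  486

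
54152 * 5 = 270760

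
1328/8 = 166 = 166.00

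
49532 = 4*12383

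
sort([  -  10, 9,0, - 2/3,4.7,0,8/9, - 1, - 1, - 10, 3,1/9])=[ - 10, - 10, -1, - 1  , - 2/3 , 0, 0,1/9, 8/9, 3,4.7,9] 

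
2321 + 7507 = 9828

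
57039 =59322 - 2283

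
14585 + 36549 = 51134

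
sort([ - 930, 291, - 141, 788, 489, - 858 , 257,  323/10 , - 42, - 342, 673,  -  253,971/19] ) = [- 930, - 858, - 342  , - 253,  -  141, - 42, 323/10, 971/19, 257 , 291,489,  673,788 ]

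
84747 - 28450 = 56297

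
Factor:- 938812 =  - 2^2 * 7^1*33529^1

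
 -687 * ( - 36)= 24732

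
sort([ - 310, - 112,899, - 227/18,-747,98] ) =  [-747, -310, - 112, -227/18, 98, 899 ] 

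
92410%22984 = 474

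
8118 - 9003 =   -  885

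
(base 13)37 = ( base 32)1e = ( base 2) 101110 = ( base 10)46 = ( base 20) 26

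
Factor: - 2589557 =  - 2589557^1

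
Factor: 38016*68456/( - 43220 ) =-650605824/10805=   - 2^8*3^3 * 5^(-1)*11^1*43^1 * 199^1*2161^(-1)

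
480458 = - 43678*(-11)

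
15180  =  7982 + 7198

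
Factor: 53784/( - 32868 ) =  - 2^1*3^2 * 11^( - 1) = - 18/11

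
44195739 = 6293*7023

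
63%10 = 3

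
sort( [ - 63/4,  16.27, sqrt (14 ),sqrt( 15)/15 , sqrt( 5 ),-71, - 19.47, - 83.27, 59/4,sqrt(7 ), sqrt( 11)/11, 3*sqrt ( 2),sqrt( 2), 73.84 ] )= [ - 83.27, - 71, - 19.47  , - 63/4,sqrt( 15)/15, sqrt( 11)/11, sqrt( 2),sqrt( 5 ),  sqrt( 7),sqrt( 14),3*sqrt( 2),59/4, 16.27,73.84]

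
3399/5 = 679  +  4/5  =  679.80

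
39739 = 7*5677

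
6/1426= 3/713 = 0.00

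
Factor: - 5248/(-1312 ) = 2^2 = 4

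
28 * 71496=2001888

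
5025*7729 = 38838225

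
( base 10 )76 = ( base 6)204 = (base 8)114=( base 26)2O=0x4C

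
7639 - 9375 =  - 1736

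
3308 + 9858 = 13166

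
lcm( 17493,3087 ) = 52479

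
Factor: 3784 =2^3*11^1  *  43^1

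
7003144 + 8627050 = 15630194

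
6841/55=6841/55 = 124.38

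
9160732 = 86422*106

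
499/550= 499/550 = 0.91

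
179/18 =179/18  =  9.94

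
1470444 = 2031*724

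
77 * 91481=7044037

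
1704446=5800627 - 4096181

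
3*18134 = 54402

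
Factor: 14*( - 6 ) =-2^2*3^1* 7^1=-  84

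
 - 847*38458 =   -  32573926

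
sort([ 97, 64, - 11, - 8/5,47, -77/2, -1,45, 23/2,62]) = [ - 77/2, - 11,-8/5, - 1, 23/2,45,47,62,  64,97] 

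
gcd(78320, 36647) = 1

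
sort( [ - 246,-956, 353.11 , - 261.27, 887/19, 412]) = [ - 956 ,-261.27,  -  246, 887/19,  353.11, 412]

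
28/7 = 4 = 4.00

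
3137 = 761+2376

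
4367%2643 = 1724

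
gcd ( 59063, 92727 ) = 1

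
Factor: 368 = 2^4 * 23^1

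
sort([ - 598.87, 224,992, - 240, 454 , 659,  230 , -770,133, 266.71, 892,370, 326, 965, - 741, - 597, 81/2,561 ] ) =[ - 770, - 741, - 598.87, - 597, - 240 , 81/2, 133,224,230, 266.71, 326, 370, 454,  561 , 659 , 892,965, 992]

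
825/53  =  15 + 30/53=15.57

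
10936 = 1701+9235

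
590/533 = 1 + 57/533 = 1.11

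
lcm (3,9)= 9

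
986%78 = 50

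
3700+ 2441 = 6141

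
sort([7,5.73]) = [5.73,7]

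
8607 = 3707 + 4900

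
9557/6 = 9557/6 = 1592.83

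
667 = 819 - 152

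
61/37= 1  +  24/37 = 1.65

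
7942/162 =3971/81 = 49.02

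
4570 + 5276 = 9846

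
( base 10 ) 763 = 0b1011111011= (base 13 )469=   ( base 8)1373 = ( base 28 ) r7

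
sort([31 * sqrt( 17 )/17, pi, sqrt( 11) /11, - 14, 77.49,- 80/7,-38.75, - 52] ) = [ - 52,-38.75, -14,-80/7, sqrt (11)/11 , pi, 31*sqrt( 17) /17, 77.49 ]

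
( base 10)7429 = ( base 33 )6r4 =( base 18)14gd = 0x1d05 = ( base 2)1110100000101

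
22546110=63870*353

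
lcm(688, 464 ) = 19952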